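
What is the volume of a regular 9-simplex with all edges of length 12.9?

V_9 = √(10) · 12.9^9 / (9! · 2^(9/2)) ≈ 3809.86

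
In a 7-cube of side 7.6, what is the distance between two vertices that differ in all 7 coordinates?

d = √(7.6² + 7.6² + ... + 7.6²) [7 terms] = √(7·7.6²) = 7.6√7 ≈ 20.1077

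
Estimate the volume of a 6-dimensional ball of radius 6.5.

The n-ball volume is π^(n/2)·r^n/Γ(n/2+1). With n=6, r=6.5: V = 4826809·π^3/384 ≈ 389743.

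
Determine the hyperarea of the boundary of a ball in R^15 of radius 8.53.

|∂B_15(8.53)| ≈ 6.17743e+13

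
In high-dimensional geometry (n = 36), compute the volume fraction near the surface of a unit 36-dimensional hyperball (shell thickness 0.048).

1 - (1-0.048)^36 ≈ 0.829812 ≈ 82.98%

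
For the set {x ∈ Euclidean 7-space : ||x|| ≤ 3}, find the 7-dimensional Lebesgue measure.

The n-ball volume is π^(n/2)·r^n/Γ(n/2+1). With n=7, r=3: V = 11664·π^3/35 ≈ 10333.1.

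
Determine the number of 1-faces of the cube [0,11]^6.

An n-cube has C(n,k)·2^(n-k) k-faces. Here C(6,1)·2^5 = 6·32 = 192.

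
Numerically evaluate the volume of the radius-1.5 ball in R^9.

Volume = π^{9/2}·(1.5)^9/Γ(11/2) = 729·π^4/560 ≈ 126.806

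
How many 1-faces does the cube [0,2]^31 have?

The 31-cube has n·2^(n-1) = 31·2^30 = 31·1073741824 = 33285996544 edges.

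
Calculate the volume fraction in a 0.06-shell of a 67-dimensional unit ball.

V(inner)/V(outer) = ((1-0.06)/1)^67 ≈ 0.01583, so the shell fraction is 0.984167.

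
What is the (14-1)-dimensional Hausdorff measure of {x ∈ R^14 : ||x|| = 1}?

The surface area of an n-ball is 2π^(n/2) r^(n-1) / Γ(n/2). For n=14, r=1: π^7/360 ≈ 8.3897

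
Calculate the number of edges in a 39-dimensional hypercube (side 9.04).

The 39-cube has n·2^(n-1) = 39·2^38 = 39·274877906944 = 10720238370816 edges.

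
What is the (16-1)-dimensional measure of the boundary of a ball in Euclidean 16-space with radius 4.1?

The surface area of an n-ball is 2π^(n/2) r^(n-1) / Γ(n/2). For n=16, r=4.1: 5.8554e+09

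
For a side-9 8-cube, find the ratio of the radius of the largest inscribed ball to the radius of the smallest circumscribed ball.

r_in = 9/2 (half the side); r_out = 9√8/2 (half the diagonal). Ratio = 1/√8 ≈ 0.353553.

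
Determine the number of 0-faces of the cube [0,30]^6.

f_0(6-cube) = (6 choose 0) · 2^6 = 64.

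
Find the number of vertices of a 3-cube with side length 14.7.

An n-cube has 2^n vertices; for n = 3 that is 2^3 = 8.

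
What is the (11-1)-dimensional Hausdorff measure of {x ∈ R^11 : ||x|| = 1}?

The surface area of an n-ball is 2π^(n/2) r^(n-1) / Γ(n/2). For n=11, r=1: 64·π^5/945 ≈ 20.7251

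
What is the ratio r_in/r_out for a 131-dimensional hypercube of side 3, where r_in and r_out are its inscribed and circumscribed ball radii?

For an n-cube of any side s, the inradius is s/2 and the circumradius is s√n/2, so the ratio is 1/√131 ≈ 0.0873704.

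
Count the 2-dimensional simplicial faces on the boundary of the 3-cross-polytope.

f_2(3-orthoplex) = 2^3 · (3 choose 3) = 8.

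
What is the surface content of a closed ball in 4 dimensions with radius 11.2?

S_4(11.2) = 2·π^(4/2)·(11.2)^3 / Γ(4/2) ≈ 27732.2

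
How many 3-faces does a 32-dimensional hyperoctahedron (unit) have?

Number of 3-faces = 2^(3+1) · C(32,3+1) = 16 · 35960 = 575360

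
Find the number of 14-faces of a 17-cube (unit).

Number of 14-faces = C(17,14) · 2^(17-14) = 680 · 8 = 5440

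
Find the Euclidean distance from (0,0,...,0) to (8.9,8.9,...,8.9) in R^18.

d = √(8.9² + 8.9² + ... + 8.9²) [18 terms] = √(18·8.9²) = 8.9√18 ≈ 37.7595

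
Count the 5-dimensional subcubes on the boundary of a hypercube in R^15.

Choose 5 of 15 axes to span the face (C(15,5) = 3003 ways), then fix each of the remaining 10 coordinates at one of its two extreme values (2^10 = 1024 ways): 3003·1024 = 3075072.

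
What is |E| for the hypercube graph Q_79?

The 79-cube has n·2^(n-1) = 79·2^78 = 79·302231454903657293676544 = 23876284937388926200446976 edges.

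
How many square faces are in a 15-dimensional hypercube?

An n-cube has C(n,k)·2^(n-k) k-faces. Here C(15,2)·2^13 = 105·8192 = 860160.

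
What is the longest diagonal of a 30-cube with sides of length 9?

d = √(9² + 9² + ... + 9²) [30 terms] = √(30·9²) = 9√30 ≈ 49.295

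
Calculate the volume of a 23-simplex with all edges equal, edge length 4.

V_23 = √(24) · 4^23 / (23! · 2^(23/2)) ≈ 4.60411e-12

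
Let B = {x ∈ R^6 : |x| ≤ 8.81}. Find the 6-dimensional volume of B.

The n-ball volume is π^(n/2)·r^n/Γ(n/2+1). With n=6, r=8.81: V ≈ 2.41632e+06.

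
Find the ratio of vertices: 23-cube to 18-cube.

The 23-cube has 2^23 = 8388608 vertices. The 18-cube has 2^18 = 262144 vertices. Ratio: 8388608/262144 = 32.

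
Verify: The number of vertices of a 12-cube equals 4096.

True. The 12-cube has 2^12 = 4096 vertices.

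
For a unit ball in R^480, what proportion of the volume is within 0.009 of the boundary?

V(inner)/V(outer) = ((1-0.009)/1)^480 ≈ 0.01304, so the shell fraction is 0.986958.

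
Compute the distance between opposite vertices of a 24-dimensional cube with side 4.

Diagonal = √24 · 4 ≈ 19.5959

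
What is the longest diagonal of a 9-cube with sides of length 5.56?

Diagonal = √9 · 5.56 = 16.68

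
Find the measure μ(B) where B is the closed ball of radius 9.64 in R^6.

The n-ball volume is π^(n/2)·r^n/Γ(n/2+1). With n=6, r=9.64: V ≈ 4.14725e+06.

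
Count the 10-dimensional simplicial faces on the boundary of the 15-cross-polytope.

Each 10-face is the convex hull of 11 vertices, one chosen as ±e_i from each of 11 distinct axes: 2^11·C(15,11) = 2795520.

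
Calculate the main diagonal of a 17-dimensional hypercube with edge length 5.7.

Diagonal = √17 · 5.7 ≈ 23.5017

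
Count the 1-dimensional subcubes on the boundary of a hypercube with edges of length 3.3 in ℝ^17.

f_1(17-cube) = (17 choose 1) · 2^16 = 1114112.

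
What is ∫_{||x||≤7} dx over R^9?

Volume = π^{9/2}·(7)^9/Γ(11/2) = 184473632·π^4/135 ≈ 1.33107e+08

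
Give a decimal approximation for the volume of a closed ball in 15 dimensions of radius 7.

V = 173625106649344·π^7/289575 ≈ 1.81093e+12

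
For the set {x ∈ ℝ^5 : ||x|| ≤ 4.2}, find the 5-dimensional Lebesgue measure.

V_5(4.2) = π^(5/2) · (4.2)^5 / Γ(5/2 + 1) ≈ 6879.31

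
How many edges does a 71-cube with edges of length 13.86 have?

An n-cube has n·2^(n-1) edges. With n = 71: 71·1180591620717411303424 = 83822005070936202543104.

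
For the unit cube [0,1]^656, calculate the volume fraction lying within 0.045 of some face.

Shell fraction = 1 - (1-0.09)^656 ≈ 1 - 1.353e-27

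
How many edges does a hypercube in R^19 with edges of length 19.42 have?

The 19-cube has n·2^(n-1) = 19·2^18 = 19·262144 = 4980736 edges.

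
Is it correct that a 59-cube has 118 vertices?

False. The 59-cube has 2^59 = 576460752303423488 vertices.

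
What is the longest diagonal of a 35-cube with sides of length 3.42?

Diagonal = √35 · 3.42 ≈ 20.233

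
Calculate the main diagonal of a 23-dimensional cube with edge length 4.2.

d = √(4.2² + 4.2² + ... + 4.2²) [23 terms] = √(23·4.2²) = 4.2√23 ≈ 20.1425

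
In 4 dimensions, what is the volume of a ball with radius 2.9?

The n-ball volume is π^(n/2)·r^n/Γ(n/2+1). With n=4, r=2.9: V ≈ 349.029.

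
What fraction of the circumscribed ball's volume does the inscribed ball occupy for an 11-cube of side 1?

V_in/V_out = n^(-n/2) = 11^(-11/2) ≈ 1.87215e-06.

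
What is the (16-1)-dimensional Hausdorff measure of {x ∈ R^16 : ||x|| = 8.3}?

|∂B_16(8.3)| ≈ 2.30128e+14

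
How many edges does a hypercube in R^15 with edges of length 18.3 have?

Number of 1-faces = C(15,1)·2^(15-1) = 15·16384 = 245760.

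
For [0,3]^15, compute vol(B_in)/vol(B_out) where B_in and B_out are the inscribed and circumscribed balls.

V_in / V_out = (r_in/r_out)^15 = (1/√15)^15 = 15^(-15/2) ≈ 1.51118e-09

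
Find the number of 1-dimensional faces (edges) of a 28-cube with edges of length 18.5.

Each of the 2^28 = 268435456 vertices has degree 28; total edges = 28·2^28/2 = 3758096384.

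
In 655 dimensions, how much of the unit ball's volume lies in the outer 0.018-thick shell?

1 - (1-0.018)^655 ≈ 0.999993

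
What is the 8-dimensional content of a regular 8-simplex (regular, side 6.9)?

V = (6.9^8 / 8!) · √((8+1) / 2^8) ≈ 23.8932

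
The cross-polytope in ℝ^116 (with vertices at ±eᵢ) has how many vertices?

The vertices are ±e_1, ..., ±e_116, so there are 2·116 = 232.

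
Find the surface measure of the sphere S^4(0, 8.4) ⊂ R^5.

|∂B_5(8.4)| ≈ 131034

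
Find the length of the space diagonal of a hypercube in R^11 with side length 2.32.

||(2.32,2.32,...,2.32)|| = √(11)·2.32 ≈ 7.69457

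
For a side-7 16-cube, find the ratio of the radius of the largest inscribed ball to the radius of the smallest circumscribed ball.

r_in = 7/2 (half the side); r_out = 7√16/2 (half the diagonal). Ratio = 1/√16 ≈ 0.25.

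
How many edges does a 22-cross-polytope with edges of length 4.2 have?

f_1(22-orthoplex) = 2^2 · (22 choose 2) = 924.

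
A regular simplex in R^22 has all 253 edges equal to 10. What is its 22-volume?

Volume = 10^22 · √(23/2^22) / 22! ≈ 0.0208337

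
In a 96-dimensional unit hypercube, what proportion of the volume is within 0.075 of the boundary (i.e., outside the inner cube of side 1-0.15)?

The inner cube has side 1-2·0.075 = 0.85 and volume (0.85)^96 ≈ 1.676e-07, so the shell holds 0.9999998324 of the volume.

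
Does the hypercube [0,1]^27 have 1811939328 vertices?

False. The 27-cube has 2^27 = 134217728 vertices.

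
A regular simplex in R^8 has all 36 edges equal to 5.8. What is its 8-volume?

For a regular n-simplex with edge a, V = (a^n / n!)·√((n+1)/2^n). With a=5.8, n=8: V ≈ 5.95531.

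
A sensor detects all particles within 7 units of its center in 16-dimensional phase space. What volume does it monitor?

The n-ball volume is π^(n/2)·r^n/Γ(n/2+1). With n=16, r=7: V = 4747561509943·π^8/5760 ≈ 7.82073e+12.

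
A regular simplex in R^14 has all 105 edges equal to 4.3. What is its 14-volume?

For a regular n-simplex with edge a, V = (a^n / n!)·√((n+1)/2^n). With a=4.3, n=14: V ≈ 0.00025644.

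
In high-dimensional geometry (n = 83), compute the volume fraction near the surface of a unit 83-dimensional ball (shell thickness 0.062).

1 - (1-0.062)^83 ≈ 0.99507 ≈ 99.51%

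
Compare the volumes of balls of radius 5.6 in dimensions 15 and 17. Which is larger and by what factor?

V_15(5.6) ≈ 6.37163e+10, V_17(5.6) ≈ 7.38512e+11. The 17-ball is larger by a factor of 11.59.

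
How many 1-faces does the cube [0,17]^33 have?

An n-cube has n·2^(n-1) edges. With n = 33: 33·4294967296 = 141733920768.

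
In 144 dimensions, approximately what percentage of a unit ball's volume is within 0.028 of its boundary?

1 - (1-0.028)^144 ≈ 0.983253 ≈ 98.33%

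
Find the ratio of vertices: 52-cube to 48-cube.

The 52-cube has 2^52 = 4503599627370496 vertices. The 48-cube has 2^48 = 281474976710656 vertices. Ratio: 4503599627370496/281474976710656 = 16.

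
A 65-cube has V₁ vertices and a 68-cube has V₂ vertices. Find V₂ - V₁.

V₁ = 2^65 = 36893488147419103232. V₂ = 2^68 = 295147905179352825856. V₂ - V₁ = 258254417031933722624.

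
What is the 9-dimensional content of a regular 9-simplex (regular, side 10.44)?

Volume = 10.44^9 · √(10/2^9) / 9! ≈ 567.422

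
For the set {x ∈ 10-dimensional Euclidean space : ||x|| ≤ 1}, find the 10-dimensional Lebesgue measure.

The n-ball volume is π^(n/2)·r^n/Γ(n/2+1). With n=10, r=1: V = π^5/120 ≈ 2.55016.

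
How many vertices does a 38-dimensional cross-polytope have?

The vertices are ±e_1, ..., ±e_38, so there are 2·38 = 76.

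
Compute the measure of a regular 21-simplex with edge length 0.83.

V = (0.83^21 / 21!) · √((21+1) / 2^21) ≈ 1.26675e-24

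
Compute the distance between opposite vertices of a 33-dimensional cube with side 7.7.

The space diagonal of an n-cube of side s is s√n. Here 7.7·√33 ≈ 44.2331.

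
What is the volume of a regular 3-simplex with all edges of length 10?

Volume = (√2/12) · 10³ = 117.851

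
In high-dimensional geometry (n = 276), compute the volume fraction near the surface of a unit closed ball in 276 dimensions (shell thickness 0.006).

1 - (1-0.006)^276 ≈ 0.810049 ≈ 81.00%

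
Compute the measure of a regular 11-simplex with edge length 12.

Volume = 12^11 · √(12/2^11) / 11! ≈ 1424.83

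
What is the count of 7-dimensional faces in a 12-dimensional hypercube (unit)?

f_7(12-cube) = (12 choose 7) · 2^5 = 25344.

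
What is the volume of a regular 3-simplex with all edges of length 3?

Volume = (√2/12) · 3³ = 3.18198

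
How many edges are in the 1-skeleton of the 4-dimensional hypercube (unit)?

Each of the 2^4 = 16 vertices has degree 4; total edges = 4·2^4/2 = 32.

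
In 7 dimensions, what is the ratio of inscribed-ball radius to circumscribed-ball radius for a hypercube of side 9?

r_in = 9/2 (half the side); r_out = 9√7/2 (half the diagonal). Ratio = 1/√7 ≈ 0.377964.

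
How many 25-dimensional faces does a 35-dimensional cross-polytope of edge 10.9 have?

An n-cross-polytope has 2^(k+1)·C(n,k+1) k-faces. Here 2^26·C(35,26) = 67108864·70607460 = 4738386430525440.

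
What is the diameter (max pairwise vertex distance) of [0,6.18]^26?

Diagonal = √26 · 6.18 ≈ 31.5119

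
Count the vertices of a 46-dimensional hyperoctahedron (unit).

The 46-dimensional cross-polytope has 2n = 2·46 = 92 vertices.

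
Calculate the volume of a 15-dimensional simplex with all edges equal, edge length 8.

For a regular n-simplex with edge a, V = (a^n / n!)·√((n+1)/2^n). With a=8, n=15: V ≈ 0.594546.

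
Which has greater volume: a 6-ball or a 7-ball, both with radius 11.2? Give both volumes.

V_6(11.2) ≈ 1.02001e+07. V_7(11.2) ≈ 1.0445e+08. The 7-ball is larger.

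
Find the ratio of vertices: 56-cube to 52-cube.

The 56-cube has 2^56 = 72057594037927936 vertices. The 52-cube has 2^52 = 4503599627370496 vertices. Ratio: 72057594037927936/4503599627370496 = 16.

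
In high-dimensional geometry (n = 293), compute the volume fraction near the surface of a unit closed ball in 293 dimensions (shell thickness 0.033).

1 - (1-0.033)^293 ≈ 0.999946 ≈ 99.9946%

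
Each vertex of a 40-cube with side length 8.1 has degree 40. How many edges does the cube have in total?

Each of the 2^40 = 1099511627776 vertices has degree 40; total edges = 40·2^40/2 = 21990232555520.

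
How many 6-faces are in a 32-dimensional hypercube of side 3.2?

Number of 6-faces = C(32,6) · 2^(32-6) = 906192 · 67108864 = 60813515685888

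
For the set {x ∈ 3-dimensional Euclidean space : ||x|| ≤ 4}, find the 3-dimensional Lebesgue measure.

The n-ball volume is π^(n/2)·r^n/Γ(n/2+1). With n=3, r=4: V = 256·π/3 ≈ 268.083.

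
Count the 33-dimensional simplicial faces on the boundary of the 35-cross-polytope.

An n-cross-polytope has 2^(k+1)·C(n,k+1) k-faces. Here 2^34·C(35,34) = 17179869184·35 = 601295421440.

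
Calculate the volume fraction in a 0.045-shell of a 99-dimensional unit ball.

Shell fraction = 1 - (1-0.045)^99 ≈ 0.989521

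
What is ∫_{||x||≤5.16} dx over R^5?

V_5(5.16) = π^(5/2) · (5.16)^5 / Γ(5/2 + 1) ≈ 19255.2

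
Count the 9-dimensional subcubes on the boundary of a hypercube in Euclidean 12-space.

An n-cube has C(n,k)·2^(n-k) k-faces. Here C(12,9)·2^3 = 220·8 = 1760.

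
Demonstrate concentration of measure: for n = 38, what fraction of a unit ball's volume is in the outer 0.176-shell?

1 - (1-0.176)^38 ≈ 0.999361 ≈ 99.94%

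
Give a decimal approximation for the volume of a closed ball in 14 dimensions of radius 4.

The n-ball volume is π^(n/2)·r^n/Γ(n/2+1). With n=14, r=4: V = 16777216·π^7/315 ≈ 1.60864e+08.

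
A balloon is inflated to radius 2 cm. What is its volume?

The n-ball volume is π^(n/2)·r^n/Γ(n/2+1). With n=3, r=2: V = 32·π/3 ≈ 33.5103.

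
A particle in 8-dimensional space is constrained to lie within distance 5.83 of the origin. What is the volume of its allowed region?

Volume = π^{8/2}·(5.83)^8/Γ(5) ≈ 5.41672e+06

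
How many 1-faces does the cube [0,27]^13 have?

An n-cube has n·2^(n-1) edges. With n = 13: 13·4096 = 53248.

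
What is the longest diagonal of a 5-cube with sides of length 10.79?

Diagonal = √5 · 10.79 ≈ 24.1272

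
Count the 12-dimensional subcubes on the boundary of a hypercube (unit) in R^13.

An n-cube has C(n,k)·2^(n-k) k-faces. Here C(13,12)·2^1 = 13·2 = 26.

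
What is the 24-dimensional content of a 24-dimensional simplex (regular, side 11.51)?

V_24 = √(25) · 11.51^24 / (24! · 2^(24/2)) ≈ 0.0575059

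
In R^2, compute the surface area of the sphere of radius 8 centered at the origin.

The surface area of an n-ball is 2π^(n/2) r^(n-1) / Γ(n/2). For n=2, r=8: 2πr = 2π·8 ≈ 50.2655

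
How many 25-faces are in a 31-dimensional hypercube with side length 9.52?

An n-cube has C(n,k)·2^(n-k) k-faces. Here C(31,25)·2^6 = 736281·64 = 47121984.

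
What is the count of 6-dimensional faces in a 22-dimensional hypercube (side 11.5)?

f_6(22-cube) = (22 choose 6) · 2^16 = 4889837568.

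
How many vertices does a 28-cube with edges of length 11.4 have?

Number of vertices = 2^28 = 268435456.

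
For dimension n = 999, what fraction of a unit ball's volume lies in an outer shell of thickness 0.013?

1 - (1-0.013)^999 ≈ 0.999997897 ≈ 99.999790%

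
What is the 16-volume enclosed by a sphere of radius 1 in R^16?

V_16(1) = π^(16/2) · (1)^16 / Γ(16/2 + 1) = π^8/40320 ≈ 0.235331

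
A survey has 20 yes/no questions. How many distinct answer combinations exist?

Each vertex is a binary string of length 20, so there are 2^20 = 1048576.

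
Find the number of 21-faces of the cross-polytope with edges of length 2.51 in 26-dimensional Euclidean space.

An n-cross-polytope has 2^(k+1)·C(n,k+1) k-faces. Here 2^22·C(26,22) = 4194304·14950 = 62704844800.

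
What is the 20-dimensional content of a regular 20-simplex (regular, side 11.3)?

V = (11.3^20 / 20!) · √((20+1) / 2^20) ≈ 2.1196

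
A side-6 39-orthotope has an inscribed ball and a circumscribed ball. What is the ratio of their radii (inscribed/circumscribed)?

r_in / r_out = (6/2) / (6√39/2) = 1/√39 ≈ 0.160128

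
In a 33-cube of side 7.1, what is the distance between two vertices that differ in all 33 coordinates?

The space diagonal of an n-cube of side s is s√n. Here 7.1·√33 ≈ 40.7864.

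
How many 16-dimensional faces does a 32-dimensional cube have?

An n-cube has C(n,k)·2^(n-k) k-faces. Here C(32,16)·2^16 = 601080390·65536 = 39392404439040.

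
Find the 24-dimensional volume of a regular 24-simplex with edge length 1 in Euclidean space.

For a regular n-simplex with edge a, V = (a^n / n!)·√((n+1)/2^n). With a=1, n=24: V ≈ 1.96745e-27.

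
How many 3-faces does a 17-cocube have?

Each 3-face is the convex hull of 4 vertices, one chosen as ±e_i from each of 4 distinct axes: 2^4·C(17,4) = 38080.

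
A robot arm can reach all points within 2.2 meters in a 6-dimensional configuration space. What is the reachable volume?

V_6(2.2) = π^(6/2) · (2.2)^6 / Γ(6/2 + 1) ≈ 585.915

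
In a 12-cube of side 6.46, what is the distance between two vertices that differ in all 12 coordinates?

The space diagonal of an n-cube of side s is s√n. Here 6.46·√12 ≈ 22.3781.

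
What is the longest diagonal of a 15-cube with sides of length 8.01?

d = √(8.01² + 8.01² + ... + 8.01²) [15 terms] = √(15·8.01²) = 8.01√15 ≈ 31.0226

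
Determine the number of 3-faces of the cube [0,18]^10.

Number of 3-faces = C(10,3) · 2^(10-3) = 120 · 128 = 15360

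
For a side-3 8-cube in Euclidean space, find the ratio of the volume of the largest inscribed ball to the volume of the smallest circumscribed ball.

V_in / V_out = (r_in/r_out)^8 = (1/√8)^8 = 8^(-8/2) ≈ 0.000244141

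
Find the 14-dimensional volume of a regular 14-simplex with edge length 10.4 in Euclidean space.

V_14 = √(15) · 10.4^14 / (14! · 2^(14/2)) ≈ 60.1027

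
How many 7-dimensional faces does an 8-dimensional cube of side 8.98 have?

Choose 7 of 8 axes to span the face (C(8,7) = 8 ways), then fix each of the remaining 1 coordinate at one of its two extreme values (2^1 = 2 ways): 8·2 = 16.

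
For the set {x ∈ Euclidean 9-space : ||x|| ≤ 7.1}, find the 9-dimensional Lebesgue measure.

The n-ball volume is π^(n/2)·r^n/Γ(n/2+1). With n=9, r=7.1: V ≈ 1.51232e+08.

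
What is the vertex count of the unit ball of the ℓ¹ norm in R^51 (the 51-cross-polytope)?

An n-cross-polytope has 2n vertices; here n = 51, giving 102.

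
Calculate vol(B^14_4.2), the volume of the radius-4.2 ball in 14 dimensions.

Volume = π^{14/2}·(4.2)^14/Γ(8) ≈ 3.18499e+08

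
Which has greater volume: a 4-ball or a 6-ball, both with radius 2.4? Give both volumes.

V_4(2.4) ≈ 163.725. V_6(2.4) ≈ 987.565. The 6-ball is larger.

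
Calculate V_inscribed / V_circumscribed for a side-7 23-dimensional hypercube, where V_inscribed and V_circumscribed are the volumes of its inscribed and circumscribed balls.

Volume scales as r^n, and r_in/r_out = 1/√23, giving (1/√23)^23 ≈ 2.18842e-16.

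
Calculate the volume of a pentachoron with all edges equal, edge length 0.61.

Volume = 0.61^4 · √(5/2^4) / 4! ≈ 0.00322503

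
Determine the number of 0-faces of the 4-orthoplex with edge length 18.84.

f_0(4-orthoplex) = 2^1 · (4 choose 1) = 8.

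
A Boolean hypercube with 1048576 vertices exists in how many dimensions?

n = log_2(1048576) = 20.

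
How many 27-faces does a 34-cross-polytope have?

Number of 27-faces = 2^(27+1) · C(34,27+1) = 268435456 · 1344904 = 361019918516224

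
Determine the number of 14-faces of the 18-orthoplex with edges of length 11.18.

Number of 14-faces = 2^(14+1) · C(18,14+1) = 32768 · 816 = 26738688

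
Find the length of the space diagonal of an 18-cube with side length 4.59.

Diagonal = √18 · 4.59 ≈ 19.4737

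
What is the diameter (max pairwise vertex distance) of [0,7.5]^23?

||(7.5,7.5,...,7.5)|| = √(23)·7.5 ≈ 35.9687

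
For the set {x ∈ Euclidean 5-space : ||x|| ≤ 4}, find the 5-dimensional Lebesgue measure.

V = 8192·π^2/15 ≈ 5390.12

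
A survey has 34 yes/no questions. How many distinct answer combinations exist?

Each vertex is a binary string of length 34, so there are 2^34 = 17179869184.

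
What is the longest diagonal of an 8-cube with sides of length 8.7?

d = √(8.7² + 8.7² + ... + 8.7²) [8 terms] = √(8·8.7²) = 8.7√8 ≈ 24.6073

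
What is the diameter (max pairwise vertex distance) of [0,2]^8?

d = √(2² + 2² + ... + 2²) [8 terms] = √(8·2²) = 2√8 ≈ 5.65685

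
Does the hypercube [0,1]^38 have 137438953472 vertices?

False. The 38-cube has 2^38 = 274877906944 vertices.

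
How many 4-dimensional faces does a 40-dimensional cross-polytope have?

Number of 4-faces = 2^(4+1) · C(40,4+1) = 32 · 658008 = 21056256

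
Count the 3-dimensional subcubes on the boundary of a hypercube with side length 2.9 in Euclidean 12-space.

An n-cube has C(n,k)·2^(n-k) k-faces. Here C(12,3)·2^9 = 220·512 = 112640.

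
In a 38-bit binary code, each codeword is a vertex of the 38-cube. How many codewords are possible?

The 38-cube has 2^38 = 274877906944 vertices.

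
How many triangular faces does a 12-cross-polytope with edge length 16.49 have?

Each 2-face is the convex hull of 3 vertices, one chosen as ±e_i from each of 3 distinct axes: 2^3·C(12,3) = 1760.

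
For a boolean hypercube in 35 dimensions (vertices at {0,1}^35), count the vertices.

Each vertex is a binary string of length 35, so there are 2^35 = 34359738368.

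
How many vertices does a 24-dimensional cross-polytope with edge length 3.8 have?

The vertices are ±e_1, ..., ±e_24, so there are 2·24 = 48.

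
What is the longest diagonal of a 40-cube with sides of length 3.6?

||(3.6,3.6,...,3.6)|| = √(40)·3.6 ≈ 22.7684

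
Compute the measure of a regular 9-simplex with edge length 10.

V = (10^9 / 9!) · √((9+1) / 2^9) ≈ 385.125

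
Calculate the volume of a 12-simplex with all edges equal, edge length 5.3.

Volume = 5.3^12 · √(13/2^12) / 12! ≈ 0.0577784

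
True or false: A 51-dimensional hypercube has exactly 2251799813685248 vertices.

True. The 51-cube has 2^51 = 2251799813685248 vertices.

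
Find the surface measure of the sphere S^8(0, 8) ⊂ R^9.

The surface area of an n-ball is 2π^(n/2) r^(n-1) / Γ(n/2). For n=9, r=8: 536870912·π^4/105 ≈ 4.98058e+08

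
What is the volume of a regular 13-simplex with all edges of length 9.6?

Volume = 9.6^13 · √(14/2^13) / 13! ≈ 39.0494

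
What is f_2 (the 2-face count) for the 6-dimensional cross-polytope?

f_2(6-orthoplex) = 2^3 · (6 choose 3) = 160.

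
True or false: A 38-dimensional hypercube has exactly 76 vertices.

False. The 38-cube has 2^38 = 274877906944 vertices.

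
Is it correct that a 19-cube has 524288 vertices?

True. The 19-cube has 2^19 = 524288 vertices.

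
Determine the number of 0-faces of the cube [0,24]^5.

An n-cube has C(n,k)·2^(n-k) k-faces. Here C(5,0)·2^5 = 1·32 = 32.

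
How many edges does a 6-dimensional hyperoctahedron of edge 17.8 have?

f_1(6-orthoplex) = 2^2 · (6 choose 2) = 60.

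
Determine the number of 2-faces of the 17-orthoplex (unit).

f_2(17-orthoplex) = 2^3 · (17 choose 3) = 5440.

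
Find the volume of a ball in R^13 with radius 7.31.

Volume = π^{13/2}·(7.31)^13/Γ(15/2) ≈ 1.54977e+11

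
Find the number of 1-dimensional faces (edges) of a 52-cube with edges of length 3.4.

The 52-cube has n·2^(n-1) = 52·2^51 = 52·2251799813685248 = 117093590311632896 edges.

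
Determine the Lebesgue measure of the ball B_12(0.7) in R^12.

Volume = π^{12/2}·(0.7)^12/Γ(7) ≈ 0.0184818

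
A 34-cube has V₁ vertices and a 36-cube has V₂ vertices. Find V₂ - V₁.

V₁ = 2^34 = 17179869184. V₂ = 2^36 = 68719476736. V₂ - V₁ = 51539607552.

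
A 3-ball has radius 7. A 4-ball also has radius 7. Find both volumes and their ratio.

V_3(7) ≈ 1436.76. V_4(7) ≈ 11848.5. Ratio V_3/V_4 ≈ 0.1213.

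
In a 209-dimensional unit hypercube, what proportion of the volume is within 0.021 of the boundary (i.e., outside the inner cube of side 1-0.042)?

1 - (1 - 2·0.021)^209 = 1 - 0.958^209 ≈ 0.999873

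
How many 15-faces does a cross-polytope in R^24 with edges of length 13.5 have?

Each 15-face is the convex hull of 16 vertices, one chosen as ±e_i from each of 16 distinct axes: 2^16·C(24,16) = 48199827456.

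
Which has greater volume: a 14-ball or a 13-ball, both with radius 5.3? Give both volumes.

V_14(5.3) ≈ 8.26953e+09. V_13(5.3) ≈ 2.37098e+09. The 14-ball is larger.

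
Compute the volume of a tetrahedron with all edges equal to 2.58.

Volume = (√2/12) · 2.58³ = 2.02392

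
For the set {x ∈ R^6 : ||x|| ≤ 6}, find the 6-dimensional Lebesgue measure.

The n-ball volume is π^(n/2)·r^n/Γ(n/2+1). With n=6, r=6: V = 7776·π^3 ≈ 241105.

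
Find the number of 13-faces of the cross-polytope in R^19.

Number of 13-faces = 2^(13+1) · C(19,13+1) = 16384 · 11628 = 190513152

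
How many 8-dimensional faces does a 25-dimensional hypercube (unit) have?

An n-cube has C(n,k)·2^(n-k) k-faces. Here C(25,8)·2^17 = 1081575·131072 = 141764198400.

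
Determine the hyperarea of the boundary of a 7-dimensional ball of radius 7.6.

S_7(7.6) = 2·π^(7/2)·(7.6)^6 / Γ(7/2) ≈ 6.37323e+06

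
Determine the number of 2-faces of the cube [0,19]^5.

f_2(5-cube) = (5 choose 2) · 2^3 = 80.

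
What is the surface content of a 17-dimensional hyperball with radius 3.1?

S_17(3.1) = 2·π^(17/2)·(3.1)^16 / Γ(17/2) ≈ 1.7434e+08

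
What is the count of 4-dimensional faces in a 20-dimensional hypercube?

An n-cube has C(n,k)·2^(n-k) k-faces. Here C(20,4)·2^16 = 4845·65536 = 317521920.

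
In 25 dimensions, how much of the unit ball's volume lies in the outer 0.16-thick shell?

V(inner)/V(outer) = ((1-0.16)/1)^25 ≈ 0.01279, so the shell fraction is 0.987207.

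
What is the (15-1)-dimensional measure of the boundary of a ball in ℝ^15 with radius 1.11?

S_15(1.11) = 2·π^(15/2)·(1.11)^14 / Γ(15/2) ≈ 24.6628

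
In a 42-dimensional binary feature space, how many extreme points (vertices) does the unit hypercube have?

Number of vertices = 2^42 = 4398046511104.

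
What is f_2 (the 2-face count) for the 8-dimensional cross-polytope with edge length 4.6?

Number of 2-faces = 2^(2+1) · C(8,2+1) = 8 · 56 = 448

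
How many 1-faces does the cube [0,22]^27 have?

An n-cube has n·2^(n-1) edges. With n = 27: 27·67108864 = 1811939328.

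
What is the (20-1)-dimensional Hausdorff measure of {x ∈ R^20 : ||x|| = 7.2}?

The surface area of an n-ball is 2π^(n/2) r^(n-1) / Γ(n/2). For n=20, r=7.2: 1.00481e+16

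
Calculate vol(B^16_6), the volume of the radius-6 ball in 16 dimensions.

The n-ball volume is π^(n/2)·r^n/Γ(n/2+1). With n=16, r=6: V = 2448880128·π^8/35 ≈ 6.63894e+11.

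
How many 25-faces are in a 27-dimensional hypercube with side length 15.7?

f_25(27-cube) = (27 choose 25) · 2^2 = 1404.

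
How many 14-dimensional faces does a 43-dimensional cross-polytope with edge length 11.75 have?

f_14(43-orthoplex) = 2^15 · (43 choose 15) = 4965422094614528.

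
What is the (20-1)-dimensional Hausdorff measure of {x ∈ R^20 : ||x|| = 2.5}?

The surface area of an n-ball is 2π^(n/2) r^(n-1) / Γ(n/2). For n=20, r=2.5: 3814697265625·π^10/19025362944 ≈ 1.8777e+07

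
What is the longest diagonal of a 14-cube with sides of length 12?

d = √(12² + 12² + ... + 12²) [14 terms] = √(14·12²) = 12√14 ≈ 44.8999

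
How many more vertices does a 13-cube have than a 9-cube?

The 13-cube has 2^13 = 8192 vertices. The 9-cube has 2^9 = 512 vertices. Difference: 8192 - 512 = 7680.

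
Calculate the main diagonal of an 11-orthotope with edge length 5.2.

||(5.2,5.2,...,5.2)|| = √(11)·5.2 ≈ 17.2464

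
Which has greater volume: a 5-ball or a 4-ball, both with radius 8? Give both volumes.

V_5(8) ≈ 172484. V_4(8) ≈ 20212.9. The 5-ball is larger.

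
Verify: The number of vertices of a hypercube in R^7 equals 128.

True. The 7-cube has 2^7 = 128 vertices.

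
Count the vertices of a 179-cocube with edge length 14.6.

An n-cross-polytope has 2n vertices; here n = 179, giving 358.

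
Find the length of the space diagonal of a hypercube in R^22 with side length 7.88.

d = √(7.88² + 7.88² + ... + 7.88²) [22 terms] = √(22·7.88²) = 7.88√22 ≈ 36.9605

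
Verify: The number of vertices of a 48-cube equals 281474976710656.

True. The 48-cube has 2^48 = 281474976710656 vertices.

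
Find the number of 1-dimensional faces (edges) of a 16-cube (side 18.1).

Number of 1-faces = C(16,1)·2^(16-1) = 16·32768 = 524288.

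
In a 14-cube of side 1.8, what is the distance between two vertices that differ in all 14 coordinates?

Diagonal = √14 · 1.8 ≈ 6.73498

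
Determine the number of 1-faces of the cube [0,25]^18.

An n-cube has C(n,k)·2^(n-k) k-faces. Here C(18,1)·2^17 = 18·131072 = 2359296.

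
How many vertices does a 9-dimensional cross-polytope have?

An n-cross-polytope has 2n vertices; here n = 9, giving 18.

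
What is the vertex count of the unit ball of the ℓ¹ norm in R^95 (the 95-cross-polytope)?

The 95-dimensional cross-polytope has 2n = 2·95 = 190 vertices.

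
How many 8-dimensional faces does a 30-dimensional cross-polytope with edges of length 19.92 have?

Number of 8-faces = 2^(8+1) · C(30,8+1) = 512 · 14307150 = 7325260800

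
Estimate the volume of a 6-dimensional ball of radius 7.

Volume = π^{6/2}·(7)^6/Γ(4) = 117649·π^3/6 ≈ 607976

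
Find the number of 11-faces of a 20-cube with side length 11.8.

An n-cube has C(n,k)·2^(n-k) k-faces. Here C(20,11)·2^9 = 167960·512 = 85995520.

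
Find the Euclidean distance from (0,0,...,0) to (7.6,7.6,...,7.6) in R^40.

Diagonal = √40 · 7.6 ≈ 48.0666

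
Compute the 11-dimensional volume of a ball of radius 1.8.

The n-ball volume is π^(n/2)·r^n/Γ(n/2+1). With n=11, r=1.8: V ≈ 1210.88.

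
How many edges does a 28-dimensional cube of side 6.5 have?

An n-cube has n·2^(n-1) edges. With n = 28: 28·134217728 = 3758096384.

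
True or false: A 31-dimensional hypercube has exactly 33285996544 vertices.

False. The 31-cube has 2^31 = 2147483648 vertices.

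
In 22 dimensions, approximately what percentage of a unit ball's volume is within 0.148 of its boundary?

1 - (1-0.148)^22 ≈ 0.97051 ≈ 97.05%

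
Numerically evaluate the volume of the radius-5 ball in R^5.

The n-ball volume is π^(n/2)·r^n/Γ(n/2+1). With n=5, r=5: V = 5000·π^2/3 ≈ 16449.3.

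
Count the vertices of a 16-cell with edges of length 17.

The vertices are ±e_1, ..., ±e_4, so there are 2·4 = 8.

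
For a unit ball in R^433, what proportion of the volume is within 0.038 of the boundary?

Shell fraction = 1 - (1-0.038)^433 ≈ 0.9999999481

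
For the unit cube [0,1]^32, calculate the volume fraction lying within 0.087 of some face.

Shell fraction = 1 - (1-0.174)^32 ≈ 0.997795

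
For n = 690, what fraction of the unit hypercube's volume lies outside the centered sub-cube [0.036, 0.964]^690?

Shell fraction = 1 - (1-0.072)^690 ≈ 1 - 4.056e-23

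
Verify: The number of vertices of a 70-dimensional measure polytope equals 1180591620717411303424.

True. The 70-cube has 2^70 = 1180591620717411303424 vertices.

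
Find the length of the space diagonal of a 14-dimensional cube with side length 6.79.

||(6.79,6.79,...,6.79)|| = √(14)·6.79 ≈ 25.4059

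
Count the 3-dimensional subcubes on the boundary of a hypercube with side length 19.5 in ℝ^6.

An n-cube has C(n,k)·2^(n-k) k-faces. Here C(6,3)·2^3 = 20·8 = 160.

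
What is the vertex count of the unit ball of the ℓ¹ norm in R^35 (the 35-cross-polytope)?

Number of vertices = 2n = 70.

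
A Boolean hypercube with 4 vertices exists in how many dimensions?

Since 2^n = 4, we have n = 2.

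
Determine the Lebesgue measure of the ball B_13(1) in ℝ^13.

V = 128·π^6/135135 ≈ 0.910629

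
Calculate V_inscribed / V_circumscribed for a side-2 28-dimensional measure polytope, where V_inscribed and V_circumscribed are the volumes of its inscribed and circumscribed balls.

Volume scales as r^n, and r_in/r_out = 1/√28, giving (1/√28)^28 ≈ 5.49272e-21.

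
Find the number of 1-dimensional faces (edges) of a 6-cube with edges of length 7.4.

Number of 1-faces = C(6,1)·2^(6-1) = 6·32 = 192.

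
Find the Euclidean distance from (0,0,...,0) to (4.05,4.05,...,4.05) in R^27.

||(4.05,4.05,...,4.05)|| = √(27)·4.05 ≈ 21.0444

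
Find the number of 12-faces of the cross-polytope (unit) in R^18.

Number of 12-faces = 2^(12+1) · C(18,12+1) = 8192 · 8568 = 70189056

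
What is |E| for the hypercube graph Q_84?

The 84-cube has n·2^(n-1) = 84·2^83 = 84·9671406556917033397649408 = 812398150781030805402550272 edges.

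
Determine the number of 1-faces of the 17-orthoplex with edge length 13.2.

f_1(17-orthoplex) = 2^2 · (17 choose 2) = 544.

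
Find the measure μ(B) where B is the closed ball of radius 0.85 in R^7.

V_7(0.85) = π^(7/2) · (0.85)^7 / Γ(7/2 + 1) ≈ 1.51465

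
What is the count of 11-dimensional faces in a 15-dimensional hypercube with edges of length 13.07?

Number of 11-faces = C(15,11) · 2^(15-11) = 1365 · 16 = 21840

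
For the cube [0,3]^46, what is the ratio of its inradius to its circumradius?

r_in / r_out = (3/2) / (3√46/2) = 1/√46 ≈ 0.147442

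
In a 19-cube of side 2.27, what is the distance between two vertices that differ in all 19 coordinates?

Diagonal = √19 · 2.27 ≈ 9.8947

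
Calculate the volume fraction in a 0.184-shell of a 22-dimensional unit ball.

1 - (1-0.184)^22 ≈ 0.988593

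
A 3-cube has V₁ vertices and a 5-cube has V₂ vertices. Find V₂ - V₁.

V₁ = 2^3 = 8. V₂ = 2^5 = 32. V₂ - V₁ = 24.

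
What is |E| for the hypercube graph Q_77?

Number of 1-faces = C(77,1)·2^(77-1) = 77·75557863725914323419136 = 5817955506895402903273472.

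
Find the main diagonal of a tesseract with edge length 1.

Diagonal = √4 · 1 = 2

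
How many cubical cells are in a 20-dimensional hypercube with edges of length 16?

f_3(20-cube) = (20 choose 3) · 2^17 = 149422080.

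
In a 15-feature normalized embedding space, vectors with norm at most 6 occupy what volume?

Volume = π^{15/2}·(6)^15/Γ(17/2) = 1486016741376·π^7/25025 ≈ 1.79349e+11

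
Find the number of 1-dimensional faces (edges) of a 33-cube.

The 33-cube has n·2^(n-1) = 33·2^32 = 33·4294967296 = 141733920768 edges.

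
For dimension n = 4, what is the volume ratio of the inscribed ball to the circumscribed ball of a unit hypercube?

Volume scales as r^n, and r_in/r_out = 1/√4, giving (1/√4)^4 ≈ 0.0625.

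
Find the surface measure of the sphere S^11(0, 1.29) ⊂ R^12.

|∂B_12(1.29)| ≈ 263.776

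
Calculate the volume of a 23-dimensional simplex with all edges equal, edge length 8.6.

For a regular n-simplex with edge a, V = (a^n / n!)·√((n+1)/2^n). With a=8.6, n=23: V ≈ 0.000203812.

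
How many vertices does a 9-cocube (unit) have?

Number of 0-faces = 2^(0+1) · C(9,0+1) = 2 · 9 = 18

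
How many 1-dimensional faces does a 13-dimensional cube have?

Number of 1-faces = C(13,1) · 2^(13-1) = 13 · 4096 = 53248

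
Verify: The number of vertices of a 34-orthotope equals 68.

False. The 34-cube has 2^34 = 17179869184 vertices.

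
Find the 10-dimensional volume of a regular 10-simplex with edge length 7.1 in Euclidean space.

V_10 = √(11) · 7.1^10 / (10! · 2^(10/2)) ≈ 9.29751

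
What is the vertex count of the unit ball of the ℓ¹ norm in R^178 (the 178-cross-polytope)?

An n-cross-polytope has 2n vertices; here n = 178, giving 356.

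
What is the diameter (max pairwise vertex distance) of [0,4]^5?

Diagonal = √5 · 4 ≈ 8.94427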